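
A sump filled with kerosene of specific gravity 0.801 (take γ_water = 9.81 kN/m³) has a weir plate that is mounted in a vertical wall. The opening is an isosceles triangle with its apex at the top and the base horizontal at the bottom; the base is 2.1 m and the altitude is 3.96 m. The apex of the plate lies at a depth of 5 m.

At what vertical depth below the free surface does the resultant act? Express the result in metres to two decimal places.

γ = 0.801 × 9.81 = 7.85781 kN/m³.
With the apex up, the centroid sits 2h/3 = 2 × 3.96/3 = 2.64 m below the apex, so the centroid depth is h_c = 5 + 2.64 = 7.64 m.
A = ½ × 2.1 × 3.96 = 4.158 m².
Resultant F = γ·h_c·A = 7.85781 × 7.64 × 4.158 = 249.62 kN.
I_c = b·h³/36 = 2.1 × 3.96³/36 = 3.62245 m⁴.
Centre of pressure: y_p = y_c + I_c/(y_c·A) = 7.64 + 3.62245/(7.64 × 4.158) = 7.64 + 0.114031 = 7.75403 m along the plane.

h_p = 7.75 m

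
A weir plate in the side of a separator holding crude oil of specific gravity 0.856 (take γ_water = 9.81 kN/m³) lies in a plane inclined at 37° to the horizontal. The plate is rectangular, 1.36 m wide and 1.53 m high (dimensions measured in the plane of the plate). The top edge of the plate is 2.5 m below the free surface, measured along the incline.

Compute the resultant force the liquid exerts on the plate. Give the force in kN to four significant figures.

γ = 0.856 × 9.81 = 8.39736 kN/m³.
Let θ = 37° be the plate's angle to the horizontal; measure y along the incline from where the plane meets the free surface. Vertical depth h = y·sinθ with sinθ = 0.601815.
The centroid lies 1.53/2 = 0.765 m below the top edge, so y_c = 2.5 + 0.765 = 3.265 m and h_c = 3.265 × 0.601815 = 1.96493 m.
A = 1.36 × 1.53 = 2.0808 m².
Resultant F = γ·h_c·A = 8.39736 × 1.96493 × 2.0808 = 34.3337 kN.

F ≈ 34.33 kN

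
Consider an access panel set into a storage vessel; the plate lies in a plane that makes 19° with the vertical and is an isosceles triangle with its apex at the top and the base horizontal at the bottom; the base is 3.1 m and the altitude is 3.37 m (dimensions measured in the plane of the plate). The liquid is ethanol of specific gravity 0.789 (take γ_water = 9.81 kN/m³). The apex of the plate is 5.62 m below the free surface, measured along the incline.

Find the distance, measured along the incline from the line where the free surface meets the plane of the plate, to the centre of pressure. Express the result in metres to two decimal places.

y_p = 7.95 m

γ = 0.789 × 9.81 = 7.74009 kN/m³.
The plate makes 19° with the vertical, i.e. θ = 90° − 19° = 71° to the horizontal. Measuring y along the incline from the free-surface line, vertical depth h = y·sinθ with sinθ = 0.945519.
With the apex up, the centroid sits 2h/3 = 2 × 3.37/3 = 2.24667 m below the apex, so y_c = 5.62 + 2.24667 = 7.86667 m and h_c = 7.86667 × 0.945519 = 7.43809 m.
A = ½ × 3.1 × 3.37 = 5.2235 m².
Resultant F = γ·h_c·A = 7.74009 × 7.43809 × 5.2235 = 300.725 kN.
I_c = b·h³/36 = 3.1 × 3.37³/36 = 3.29571 m⁴.
Centre of pressure: y_p = y_c + I_c/(y_c·A) = 7.86667 + 3.29571/(7.86667 × 5.2235) = 7.86667 + 0.0802041 = 7.94687 m along the plane.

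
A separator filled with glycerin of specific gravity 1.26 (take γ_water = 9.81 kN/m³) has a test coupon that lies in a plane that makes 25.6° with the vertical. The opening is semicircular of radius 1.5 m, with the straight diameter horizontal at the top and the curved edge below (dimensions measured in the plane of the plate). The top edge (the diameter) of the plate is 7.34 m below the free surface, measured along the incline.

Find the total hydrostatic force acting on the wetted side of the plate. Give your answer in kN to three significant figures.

F ≈ 314 kN

γ = 1.26 × 9.81 = 12.3606 kN/m³.
The plate makes 25.6° with the vertical, i.e. θ = 90° − 25.6° = 64.4° to the horizontal. Measuring y along the incline from the free-surface line, vertical depth h = y·sinθ with sinθ = 0.901833.
The centroid of a semicircle lies 4r/(3π) = 0.63662 m from the diameter, here below the top edge, so y_c = 7.34 + 0.63662 = 7.97662 m and h_c = 7.97662 × 0.901833 = 7.19358 m.
A = πr²/2 = π × 1.5²/2 = 3.53429 m².
Resultant F = γ·h_c·A = 12.3606 × 7.19358 × 3.53429 = 314.258 kN.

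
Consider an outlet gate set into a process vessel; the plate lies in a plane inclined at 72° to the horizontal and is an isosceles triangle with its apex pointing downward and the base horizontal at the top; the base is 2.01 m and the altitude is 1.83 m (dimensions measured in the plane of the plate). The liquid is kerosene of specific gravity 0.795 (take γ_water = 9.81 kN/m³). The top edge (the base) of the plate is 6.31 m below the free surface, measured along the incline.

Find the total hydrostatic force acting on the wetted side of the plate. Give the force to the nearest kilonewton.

F ≈ 94 kN

γ = 0.795 × 9.81 = 7.79895 kN/m³.
Let θ = 72° be the plate's angle to the horizontal; measure y along the incline from where the plane meets the free surface. Vertical depth h = y·sinθ with sinθ = 0.951057.
With the apex down, the centroid sits h/3 = 1.83/3 = 0.61 m below the base (the top edge), so y_c = 6.31 + 0.61 = 6.92 m and h_c = 6.92 × 0.951057 = 6.58131 m.
A = ½ × 2.01 × 1.83 = 1.83915 m².
Resultant F = γ·h_c·A = 7.79895 × 6.58131 × 1.83915 = 94.3986 kN.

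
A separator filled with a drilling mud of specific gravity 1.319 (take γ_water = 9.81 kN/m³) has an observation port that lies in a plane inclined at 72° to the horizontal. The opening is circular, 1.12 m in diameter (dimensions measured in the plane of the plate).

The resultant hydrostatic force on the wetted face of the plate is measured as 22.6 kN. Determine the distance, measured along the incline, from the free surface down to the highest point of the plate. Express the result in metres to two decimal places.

γ = 1.319 × 9.81 = 12.93939 kN/m³.
A = π(0.56)² = 0.985203 m².
From F = γ·h_c·A, the centroid depth is h_c = 22.6/(12.93939 × 0.985203) = 1.77284 m.
Let θ = 72° be the plate's angle to the horizontal; measure y along the incline from where the plane meets the free surface. Vertical depth h = y·sinθ with sinθ = 0.951057.
Along the incline, y_c = h_c/sinθ = 1.77284/0.951057 = 1.86407 m.
The centroid is at the centre, 0.56 m below the top of the plate, so the highest point sits at y_top = 1.86407 − 0.56 = 1.30407 m along the incline.

y_top ≈ 1.30 m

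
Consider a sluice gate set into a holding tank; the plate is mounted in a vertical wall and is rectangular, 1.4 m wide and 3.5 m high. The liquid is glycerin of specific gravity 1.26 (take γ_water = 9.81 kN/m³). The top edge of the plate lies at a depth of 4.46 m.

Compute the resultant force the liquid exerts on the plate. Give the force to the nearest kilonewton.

F ≈ 376 kN

γ = 1.26 × 9.81 = 12.3606 kN/m³.
The centroid lies 3.5/2 = 1.75 m below the top edge, so the centroid depth is h_c = 4.46 + 1.75 = 6.21 m.
A = 1.4 × 3.5 = 4.9 m².
Resultant F = γ·h_c·A = 12.3606 × 6.21 × 4.9 = 376.121 kN.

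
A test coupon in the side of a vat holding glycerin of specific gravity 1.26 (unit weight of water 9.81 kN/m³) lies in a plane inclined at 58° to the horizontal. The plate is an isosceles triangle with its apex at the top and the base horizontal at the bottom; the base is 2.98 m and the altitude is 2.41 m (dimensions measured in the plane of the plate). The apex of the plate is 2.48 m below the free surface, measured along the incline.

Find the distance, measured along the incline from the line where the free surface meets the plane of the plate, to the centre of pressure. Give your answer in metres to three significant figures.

y_p = 4.17 m

γ = 1.26 × 9.81 = 12.3606 kN/m³.
Let θ = 58° be the plate's angle to the horizontal; measure y along the incline from where the plane meets the free surface. Vertical depth h = y·sinθ with sinθ = 0.848048.
With the apex up, the centroid sits 2h/3 = 2 × 2.41/3 = 1.60667 m below the apex, so y_c = 2.48 + 1.60667 = 4.08667 m and h_c = 4.08667 × 0.848048 = 3.46569 m.
A = ½ × 2.98 × 2.41 = 3.5909 m².
Resultant F = γ·h_c·A = 12.3606 × 3.46569 × 3.5909 = 153.827 kN.
I_c = b·h³/36 = 2.98 × 2.41³/36 = 1.15868 m⁴.
Centre of pressure: y_p = y_c + I_c/(y_c·A) = 4.08667 + 1.15868/(4.08667 × 3.5909) = 4.08667 + 0.078957 = 4.16563 m along the plane.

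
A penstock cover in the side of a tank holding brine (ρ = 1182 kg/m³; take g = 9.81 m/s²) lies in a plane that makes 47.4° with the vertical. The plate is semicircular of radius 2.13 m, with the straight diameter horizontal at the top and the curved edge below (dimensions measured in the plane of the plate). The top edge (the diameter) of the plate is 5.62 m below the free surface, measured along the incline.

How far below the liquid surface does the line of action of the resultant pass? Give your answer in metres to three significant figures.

h_p = 4.45 m

γ = ρg = 1182 × 9.81 / 1000 = 11.59542 kN/m³.
The plate makes 47.4° with the vertical, i.e. θ = 90° − 47.4° = 42.6° to the horizontal. Measuring y along the incline from the free-surface line, vertical depth h = y·sinθ with sinθ = 0.676876.
The centroid of a semicircle lies 4r/(3π) = 0.904 m from the diameter, here below the top edge, so y_c = 5.62 + 0.904 = 6.524 m and h_c = 6.524 × 0.676876 = 4.41594 m.
A = πr²/2 = π × 2.13²/2 = 7.12655 m².
Resultant F = γ·h_c·A = 11.59542 × 4.41594 × 7.12655 = 364.913 kN.
I_c = (π/8 − 8/(9π))·r⁴ = 0.109757 × 2.13⁴ = 2.25918 m⁴.
Centre of pressure: y_p = y_c + I_c/(y_c·A) = 6.524 + 2.25918/(6.524 × 7.12655) = 6.524 + 0.0485912 = 6.57259 m along the plane.
Vertically, h_p = y_p·sinθ = 6.57259 × 0.676876 = 4.44883 m.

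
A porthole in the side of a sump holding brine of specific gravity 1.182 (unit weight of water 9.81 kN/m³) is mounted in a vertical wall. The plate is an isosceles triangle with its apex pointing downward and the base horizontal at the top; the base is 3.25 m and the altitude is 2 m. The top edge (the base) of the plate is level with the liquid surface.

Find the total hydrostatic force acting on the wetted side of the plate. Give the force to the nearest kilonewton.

F ≈ 25 kN

γ = 1.182 × 9.81 = 11.59542 kN/m³.
With the apex down, the centroid sits h/3 = 2/3 = 0.666667 m below the base (the top edge), so the centroid depth is h_c = 0.666667 m.
A = ½ × 3.25 × 2 = 3.25 m².
Resultant F = γ·h_c·A = 11.59542 × 0.666667 × 3.25 = 25.1234 kN.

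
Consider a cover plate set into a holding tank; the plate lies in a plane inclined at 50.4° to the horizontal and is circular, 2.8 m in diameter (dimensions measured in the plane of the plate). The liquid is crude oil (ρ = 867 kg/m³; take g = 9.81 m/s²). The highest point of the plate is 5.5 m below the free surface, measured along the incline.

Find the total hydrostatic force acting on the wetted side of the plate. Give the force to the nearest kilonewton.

F ≈ 278 kN

γ = ρg = 867 × 9.81 / 1000 = 8.50527 kN/m³.
Let θ = 50.4° be the plate's angle to the horizontal; measure y along the incline from where the plane meets the free surface. Vertical depth h = y·sinθ with sinθ = 0.770513.
The centroid is at the centre, 1.4 m below the top of the plate, so y_c = 5.5 + 1.4 = 6.9 m and h_c = 6.9 × 0.770513 = 5.31654 m.
A = π(1.4)² = 6.15752 m².
Resultant F = γ·h_c·A = 8.50527 × 5.31654 × 6.15752 = 278.434 kN.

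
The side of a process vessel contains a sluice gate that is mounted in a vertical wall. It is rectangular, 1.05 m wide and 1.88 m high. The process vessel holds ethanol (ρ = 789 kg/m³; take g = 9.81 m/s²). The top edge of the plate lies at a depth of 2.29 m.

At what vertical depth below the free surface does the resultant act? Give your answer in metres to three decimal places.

γ = ρg = 789 × 9.81 / 1000 = 7.74009 kN/m³.
The centroid lies 1.88/2 = 0.94 m below the top edge, so the centroid depth is h_c = 2.29 + 0.94 = 3.23 m.
A = 1.05 × 1.88 = 1.974 m².
Resultant F = γ·h_c·A = 7.74009 × 3.23 × 1.974 = 49.351 kN.
I_c = b·h³/12 = 1.05 × 1.88³/12 = 0.581409 m⁴.
Centre of pressure: y_p = y_c + I_c/(y_c·A) = 3.23 + 0.581409/(3.23 × 1.974) = 3.23 + 0.0911868 = 3.32119 m along the plane.

h_p = 3.321 m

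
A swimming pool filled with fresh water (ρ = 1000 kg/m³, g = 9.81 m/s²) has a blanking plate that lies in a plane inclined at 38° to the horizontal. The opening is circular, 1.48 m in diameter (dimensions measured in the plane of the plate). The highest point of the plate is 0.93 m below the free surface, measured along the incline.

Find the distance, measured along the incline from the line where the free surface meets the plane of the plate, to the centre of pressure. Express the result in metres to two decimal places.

y_p = 1.75 m

γ = ρg = 1000 × 9.81 = 9810 N/m³ = 9.81 kN/m³.
Let θ = 38° be the plate's angle to the horizontal; measure y along the incline from where the plane meets the free surface. Vertical depth h = y·sinθ with sinθ = 0.615661.
The centroid is at the centre, 0.74 m below the top of the plate, so y_c = 0.93 + 0.74 = 1.67 m and h_c = 1.67 × 0.615661 = 1.02815 m.
A = π(0.74)² = 1.72034 m².
Resultant F = γ·h_c·A = 9.81 × 1.02815 × 1.72034 = 17.3516 kN.
I_c = πr⁴/4 = π × 0.74⁴/4 = 0.235514 m⁴.
Centre of pressure: y_p = y_c + I_c/(y_c·A) = 1.67 + 0.235514/(1.67 × 1.72034) = 1.67 + 0.0819759 = 1.75198 m along the plane.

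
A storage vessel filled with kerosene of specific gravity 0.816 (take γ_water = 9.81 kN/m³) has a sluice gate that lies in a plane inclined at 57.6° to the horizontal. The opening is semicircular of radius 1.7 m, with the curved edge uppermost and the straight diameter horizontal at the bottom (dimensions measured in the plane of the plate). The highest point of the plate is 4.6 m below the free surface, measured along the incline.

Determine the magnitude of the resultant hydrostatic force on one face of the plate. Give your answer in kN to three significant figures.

γ = 0.816 × 9.81 = 8.00496 kN/m³.
Let θ = 57.6° be the plate's angle to the horizontal; measure y along the incline from where the plane meets the free surface. Vertical depth h = y·sinθ with sinθ = 0.844328.
The centroid lies 4r/(3π) = 0.721502 m above the diameter, so r − 4r/(3π) = 1.7 − 0.721502 = 0.978498 m below the topmost point, so y_c = 4.6 + 0.978498 = 5.5785 m and h_c = 5.5785 × 0.844328 = 4.71008 m.
A = πr²/2 = π × 1.7²/2 = 4.5396 m².
Resultant F = γ·h_c·A = 8.00496 × 4.71008 × 4.5396 = 171.161 kN.

F ≈ 171 kN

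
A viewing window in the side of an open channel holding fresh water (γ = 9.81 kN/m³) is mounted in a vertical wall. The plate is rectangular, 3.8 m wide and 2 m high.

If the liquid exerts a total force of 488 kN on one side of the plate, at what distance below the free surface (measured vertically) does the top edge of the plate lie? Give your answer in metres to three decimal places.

d_top ≈ 5.545 m

γ = 9.81 kN/m³.
A = 3.8 × 2 = 7.6 m².
From F = γ·h_c·A, the centroid depth is h_c = 488/(9.81 × 7.6) = 6.54542 m.
The centroid lies 2/2 = 1 m below the top edge, so the top edge sits at h_top = 6.54542 − 1 = 5.54542 m below the surface.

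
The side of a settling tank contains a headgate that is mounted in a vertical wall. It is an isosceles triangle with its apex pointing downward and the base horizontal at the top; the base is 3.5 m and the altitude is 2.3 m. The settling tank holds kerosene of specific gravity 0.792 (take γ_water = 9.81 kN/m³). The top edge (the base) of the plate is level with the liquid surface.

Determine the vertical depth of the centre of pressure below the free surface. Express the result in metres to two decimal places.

h_p = 1.15 m

γ = 0.792 × 9.81 = 7.76952 kN/m³.
With the apex down, the centroid sits h/3 = 2.3/3 = 0.766667 m below the base (the top edge), so the centroid depth is h_c = 0.766667 m.
A = ½ × 3.5 × 2.3 = 4.025 m².
Resultant F = γ·h_c·A = 7.76952 × 0.766667 × 4.025 = 23.9755 kN.
I_c = b·h³/36 = 3.5 × 2.3³/36 = 1.1829 m⁴.
Centre of pressure: y_p = y_c + I_c/(y_c·A) = 0.766667 + 1.1829/(0.766667 × 4.025) = 0.766667 + 0.383332 = 1.15 m along the plane.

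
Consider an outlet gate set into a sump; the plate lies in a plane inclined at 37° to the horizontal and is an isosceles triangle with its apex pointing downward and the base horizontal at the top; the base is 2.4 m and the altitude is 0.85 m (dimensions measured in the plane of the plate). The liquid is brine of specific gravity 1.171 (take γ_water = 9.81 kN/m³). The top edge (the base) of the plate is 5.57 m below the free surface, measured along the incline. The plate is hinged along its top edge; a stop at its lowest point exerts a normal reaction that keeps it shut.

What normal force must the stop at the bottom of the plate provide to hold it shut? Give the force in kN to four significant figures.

P ≈ 14.09 kN

γ = 1.171 × 9.81 = 11.48751 kN/m³.
Let θ = 37° be the plate's angle to the horizontal; measure y along the incline from where the plane meets the free surface. Vertical depth h = y·sinθ with sinθ = 0.601815.
With the apex down, the centroid sits h/3 = 0.85/3 = 0.283333 m below the base (the top edge), so y_c = 5.57 + 0.283333 = 5.85333 m and h_c = 5.85333 × 0.601815 = 3.52262 m.
A = ½ × 2.4 × 0.85 = 1.02 m².
Resultant F = γ·h_c·A = 11.48751 × 3.52262 × 1.02 = 41.2755 kN.
I_c = b·h³/36 = 2.4 × 0.85³/36 = 0.0409417 m⁴.
Centre of pressure: y_p = y_c + I_c/(y_c·A) = 5.85333 + 0.0409417/(5.85333 × 1.02) = 5.85333 + 0.00685745 = 5.86019 m along the plane.
The resultant acts 0.283333 + 0.00685745 = 0.29019 m (along the plate) below the hinge at the top edge, so the moment about the hinge is M = F × 0.29019 = 41.2755 × 0.29019 = 11.9777 kN·m.
A normal force at the bottom, 0.85 m from the hinge, must supply this moment: P = 11.9777/0.85 = 14.0914 kN.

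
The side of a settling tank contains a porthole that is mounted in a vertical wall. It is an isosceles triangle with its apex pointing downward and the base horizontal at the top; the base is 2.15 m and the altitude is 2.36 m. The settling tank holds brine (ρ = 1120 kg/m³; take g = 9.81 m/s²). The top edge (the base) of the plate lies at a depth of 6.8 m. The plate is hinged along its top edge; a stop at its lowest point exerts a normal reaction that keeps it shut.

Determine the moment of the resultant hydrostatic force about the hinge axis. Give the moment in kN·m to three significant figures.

γ = ρg = 1120 × 9.81 / 1000 = 10.9872 kN/m³.
With the apex down, the centroid sits h/3 = 2.36/3 = 0.786667 m below the base (the top edge), so the centroid depth is h_c = 6.8 + 0.786667 = 7.58667 m.
A = ½ × 2.15 × 2.36 = 2.537 m².
Resultant F = γ·h_c·A = 10.9872 × 7.58667 × 2.537 = 211.475 kN.
I_c = b·h³/36 = 2.15 × 2.36³/36 = 0.785004 m⁴.
Centre of pressure: y_p = y_c + I_c/(y_c·A) = 7.58667 + 0.785004/(7.58667 × 2.537) = 7.58667 + 0.040785 = 7.62745 m along the plane.
The resultant acts 0.786667 + 0.040785 = 0.827452 m (along the plate) below the hinge at the top edge, so the moment about the hinge is M = F × 0.827452 = 211.475 × 0.827452 = 174.985 kN·m.

M ≈ 175 kN·m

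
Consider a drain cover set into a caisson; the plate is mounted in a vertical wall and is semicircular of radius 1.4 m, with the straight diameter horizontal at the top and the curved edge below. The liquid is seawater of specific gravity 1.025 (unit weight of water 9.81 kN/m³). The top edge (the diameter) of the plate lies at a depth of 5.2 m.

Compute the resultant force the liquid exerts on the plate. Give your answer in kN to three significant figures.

F ≈ 179 kN

γ = 1.025 × 9.81 = 10.05525 kN/m³.
The centroid of a semicircle lies 4r/(3π) = 0.594178 m from the diameter, here below the top edge, so the centroid depth is h_c = 5.2 + 0.594178 = 5.79418 m.
A = πr²/2 = π × 1.4²/2 = 3.07876 m².
Resultant F = γ·h_c·A = 10.05525 × 5.79418 × 3.07876 = 179.374 kN.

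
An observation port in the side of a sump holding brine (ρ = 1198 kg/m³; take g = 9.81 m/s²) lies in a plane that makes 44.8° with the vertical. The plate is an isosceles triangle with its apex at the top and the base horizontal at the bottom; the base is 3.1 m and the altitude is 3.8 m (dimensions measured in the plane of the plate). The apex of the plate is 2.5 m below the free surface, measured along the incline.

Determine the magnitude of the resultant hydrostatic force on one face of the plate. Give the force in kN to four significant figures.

F ≈ 247.2 kN

γ = ρg = 1198 × 9.81 / 1000 = 11.75238 kN/m³.
The plate makes 44.8° with the vertical, i.e. θ = 90° − 44.8° = 45.2° to the horizontal. Measuring y along the incline from the free-surface line, vertical depth h = y·sinθ with sinθ = 0.709571.
With the apex up, the centroid sits 2h/3 = 2 × 3.8/3 = 2.53333 m below the apex, so y_c = 2.5 + 2.53333 = 5.03333 m and h_c = 5.03333 × 0.709571 = 3.57151 m.
A = ½ × 3.1 × 3.8 = 5.89 m².
Resultant F = γ·h_c·A = 11.75238 × 3.57151 × 5.89 = 247.225 kN.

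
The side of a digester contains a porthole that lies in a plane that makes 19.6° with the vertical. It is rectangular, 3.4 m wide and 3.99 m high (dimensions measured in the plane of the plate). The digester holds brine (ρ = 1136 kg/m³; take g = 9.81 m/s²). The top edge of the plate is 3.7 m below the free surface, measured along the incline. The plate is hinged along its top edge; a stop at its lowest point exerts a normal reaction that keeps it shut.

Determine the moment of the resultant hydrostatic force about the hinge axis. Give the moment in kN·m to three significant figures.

M ≈ 1810 kN·m

γ = ρg = 1136 × 9.81 / 1000 = 11.14416 kN/m³.
The plate makes 19.6° with the vertical, i.e. θ = 90° − 19.6° = 70.4° to the horizontal. Measuring y along the incline from the free-surface line, vertical depth h = y·sinθ with sinθ = 0.942057.
The centroid lies 3.99/2 = 1.995 m below the top edge, so y_c = 3.7 + 1.995 = 5.695 m and h_c = 5.695 × 0.942057 = 5.36501 m.
A = 3.4 × 3.99 = 13.566 m².
Resultant F = γ·h_c·A = 11.14416 × 5.36501 × 13.566 = 811.091 kN.
I_c = b·h³/12 = 3.4 × 3.99³/12 = 17.9977 m⁴.
Centre of pressure: y_p = y_c + I_c/(y_c·A) = 5.695 + 17.9977/(5.695 × 13.566) = 5.695 + 0.232955 = 5.92795 m along the plane.
The resultant acts 1.995 + 0.232955 = 2.22796 m (along the plate) below the hinge at the top edge, so the moment about the hinge is M = F × 2.22796 = 811.091 × 2.22796 = 1807.08 kN·m.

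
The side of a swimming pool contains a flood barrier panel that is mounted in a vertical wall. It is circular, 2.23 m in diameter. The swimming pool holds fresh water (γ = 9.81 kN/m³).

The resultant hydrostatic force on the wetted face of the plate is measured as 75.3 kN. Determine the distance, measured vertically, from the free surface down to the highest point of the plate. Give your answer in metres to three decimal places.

γ = 9.81 kN/m³.
A = π(1.115)² = 3.90571 m².
From F = γ·h_c·A, the centroid depth is h_c = 75.3/(9.81 × 3.90571) = 1.96529 m.
The centroid is at the centre, 1.115 m below the top of the plate, so the highest point sits at h_top = 1.96529 − 1.115 = 0.85029 m below the surface.

d_top ≈ 0.850 m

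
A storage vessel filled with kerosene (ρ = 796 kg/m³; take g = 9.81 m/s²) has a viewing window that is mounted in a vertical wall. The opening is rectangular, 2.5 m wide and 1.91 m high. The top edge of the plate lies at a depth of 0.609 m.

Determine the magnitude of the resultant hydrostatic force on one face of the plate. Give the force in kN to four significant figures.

F ≈ 58.32 kN

γ = ρg = 796 × 9.81 / 1000 = 7.80876 kN/m³.
The centroid lies 1.91/2 = 0.955 m below the top edge, so the centroid depth is h_c = 0.609 + 0.955 = 1.564 m.
A = 2.5 × 1.91 = 4.775 m².
Resultant F = γ·h_c·A = 7.80876 × 1.564 × 4.775 = 58.3166 kN.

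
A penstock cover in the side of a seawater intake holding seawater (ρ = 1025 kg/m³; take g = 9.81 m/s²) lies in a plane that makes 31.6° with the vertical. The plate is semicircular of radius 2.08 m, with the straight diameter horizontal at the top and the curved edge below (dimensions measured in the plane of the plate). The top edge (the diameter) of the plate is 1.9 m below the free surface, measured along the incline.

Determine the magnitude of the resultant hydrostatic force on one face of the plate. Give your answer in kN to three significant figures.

γ = ρg = 1025 × 9.81 / 1000 = 10.05525 kN/m³.
The plate makes 31.6° with the vertical, i.e. θ = 90° − 31.6° = 58.4° to the horizontal. Measuring y along the incline from the free-surface line, vertical depth h = y·sinθ with sinθ = 0.851727.
The centroid of a semicircle lies 4r/(3π) = 0.882779 m from the diameter, here below the top edge, so y_c = 1.9 + 0.882779 = 2.78278 m and h_c = 2.78278 × 0.851727 = 2.37017 m.
A = πr²/2 = π × 2.08²/2 = 6.79589 m².
Resultant F = γ·h_c·A = 10.05525 × 2.37017 × 6.79589 = 161.964 kN.

F ≈ 162 kN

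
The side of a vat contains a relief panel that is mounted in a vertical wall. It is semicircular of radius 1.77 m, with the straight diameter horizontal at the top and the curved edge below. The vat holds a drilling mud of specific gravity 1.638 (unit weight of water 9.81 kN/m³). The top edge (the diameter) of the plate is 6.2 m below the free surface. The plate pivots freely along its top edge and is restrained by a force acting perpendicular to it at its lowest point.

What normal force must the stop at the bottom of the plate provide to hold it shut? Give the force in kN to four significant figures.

P ≈ 243.1 kN

γ = 1.638 × 9.81 = 16.06878 kN/m³.
The centroid of a semicircle lies 4r/(3π) = 0.751211 m from the diameter, here below the top edge, so the centroid depth is h_c = 6.2 + 0.751211 = 6.95121 m.
A = πr²/2 = π × 1.77²/2 = 4.92115 m².
Resultant F = γ·h_c·A = 16.06878 × 6.95121 × 4.92115 = 549.68 kN.
I_c = (π/8 − 8/(9π))·r⁴ = 0.109757 × 1.77⁴ = 1.07727 m⁴.
Centre of pressure: y_p = y_c + I_c/(y_c·A) = 6.95121 + 1.07727/(6.95121 × 4.92115) = 6.95121 + 0.0314918 = 6.9827 m along the plane.
The resultant acts 0.751211 + 0.0314918 = 0.782703 m (along the plate) below the hinge at the top edge, so the moment about the hinge is M = F × 0.782703 = 549.68 × 0.782703 = 430.236 kN·m.
A normal force at the bottom, 1.77 m from the hinge, must supply this moment: P = 430.236/1.77 = 243.071 kN.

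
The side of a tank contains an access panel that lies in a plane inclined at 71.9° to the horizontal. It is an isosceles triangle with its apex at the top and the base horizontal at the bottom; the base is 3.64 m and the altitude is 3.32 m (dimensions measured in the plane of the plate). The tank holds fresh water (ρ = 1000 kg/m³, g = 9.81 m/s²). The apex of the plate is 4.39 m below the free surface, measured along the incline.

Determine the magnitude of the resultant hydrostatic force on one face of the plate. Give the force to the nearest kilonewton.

γ = ρg = 1000 × 9.81 = 9810 N/m³ = 9.81 kN/m³.
Let θ = 71.9° be the plate's angle to the horizontal; measure y along the incline from where the plane meets the free surface. Vertical depth h = y·sinθ with sinθ = 0.950516.
With the apex up, the centroid sits 2h/3 = 2 × 3.32/3 = 2.21333 m below the apex, so y_c = 4.39 + 2.21333 = 6.60333 m and h_c = 6.60333 × 0.950516 = 6.27657 m.
A = ½ × 3.64 × 3.32 = 6.0424 m².
Resultant F = γ·h_c·A = 9.81 × 6.27657 × 6.0424 = 372.05 kN.

F ≈ 372 kN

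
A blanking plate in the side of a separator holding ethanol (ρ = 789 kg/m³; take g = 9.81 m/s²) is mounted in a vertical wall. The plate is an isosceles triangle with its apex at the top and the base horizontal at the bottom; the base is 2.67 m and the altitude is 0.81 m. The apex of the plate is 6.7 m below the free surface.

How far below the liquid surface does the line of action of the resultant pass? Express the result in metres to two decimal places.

h_p = 7.25 m

γ = ρg = 789 × 9.81 / 1000 = 7.74009 kN/m³.
With the apex up, the centroid sits 2h/3 = 2 × 0.81/3 = 0.54 m below the apex, so the centroid depth is h_c = 6.7 + 0.54 = 7.24 m.
A = ½ × 2.67 × 0.81 = 1.08135 m².
Resultant F = γ·h_c·A = 7.74009 × 7.24 × 1.08135 = 60.597 kN.
I_c = b·h³/36 = 2.67 × 0.81³/36 = 0.0394152 m⁴.
Centre of pressure: y_p = y_c + I_c/(y_c·A) = 7.24 + 0.0394152/(7.24 × 1.08135) = 7.24 + 0.00503453 = 7.24503 m along the plane.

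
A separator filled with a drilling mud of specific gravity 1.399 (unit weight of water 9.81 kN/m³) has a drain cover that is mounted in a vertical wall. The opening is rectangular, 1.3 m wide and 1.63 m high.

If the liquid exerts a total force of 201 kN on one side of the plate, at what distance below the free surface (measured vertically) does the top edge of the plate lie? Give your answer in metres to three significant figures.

γ = 1.399 × 9.81 = 13.72419 kN/m³.
A = 1.3 × 1.63 = 2.119 m².
From F = γ·h_c·A, the centroid depth is h_c = 201/(13.72419 × 2.119) = 6.9116 m.
The centroid lies 1.63/2 = 0.815 m below the top edge, so the top edge sits at h_top = 6.9116 − 0.815 = 6.0966 m below the surface.

d_top ≈ 6.10 m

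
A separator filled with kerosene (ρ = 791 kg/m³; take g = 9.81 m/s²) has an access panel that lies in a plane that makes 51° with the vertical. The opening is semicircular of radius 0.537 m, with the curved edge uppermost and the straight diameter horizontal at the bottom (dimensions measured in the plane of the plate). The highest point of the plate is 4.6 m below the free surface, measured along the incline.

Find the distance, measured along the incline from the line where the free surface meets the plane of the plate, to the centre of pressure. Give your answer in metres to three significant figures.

y_p = 4.91 m

γ = ρg = 791 × 9.81 / 1000 = 7.75971 kN/m³.
The plate makes 51° with the vertical, i.e. θ = 90° − 51° = 39° to the horizontal. Measuring y along the incline from the free-surface line, vertical depth h = y·sinθ with sinθ = 0.629320.
The centroid lies 4r/(3π) = 0.22791 m above the diameter, so r − 4r/(3π) = 0.537 − 0.22791 = 0.30909 m below the topmost point, so y_c = 4.6 + 0.30909 = 4.90909 m and h_c = 4.90909 × 0.629320 = 3.08939 m.
A = πr²/2 = π × 0.537²/2 = 0.452969 m².
Resultant F = γ·h_c·A = 7.75971 × 3.08939 × 0.452969 = 10.8589 kN.
I_c = (π/8 − 8/(9π))·r⁴ = 0.109757 × 0.537⁴ = 0.00912703 m⁴.
Centre of pressure: y_p = y_c + I_c/(y_c·A) = 4.90909 + 0.00912703/(4.90909 × 0.452969) = 4.90909 + 0.0041045 = 4.91319 m along the plane.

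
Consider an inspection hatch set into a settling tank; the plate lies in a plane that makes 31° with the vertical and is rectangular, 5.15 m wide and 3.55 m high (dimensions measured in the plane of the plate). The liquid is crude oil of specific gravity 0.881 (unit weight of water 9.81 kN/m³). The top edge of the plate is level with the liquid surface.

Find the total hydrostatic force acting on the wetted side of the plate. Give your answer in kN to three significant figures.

F ≈ 240 kN

γ = 0.881 × 9.81 = 8.64261 kN/m³.
The plate makes 31° with the vertical, i.e. θ = 90° − 31° = 59° to the horizontal. Measuring y along the incline from the free-surface line, vertical depth h = y·sinθ with sinθ = 0.857167.
The centroid lies 3.55/2 = 1.775 m below the top edge, so y_c = 1.775 m and h_c = 1.775 × 0.857167 = 1.52147 m.
A = 5.15 × 3.55 = 18.2825 m².
Resultant F = γ·h_c·A = 8.64261 × 1.52147 × 18.2825 = 240.405 kN.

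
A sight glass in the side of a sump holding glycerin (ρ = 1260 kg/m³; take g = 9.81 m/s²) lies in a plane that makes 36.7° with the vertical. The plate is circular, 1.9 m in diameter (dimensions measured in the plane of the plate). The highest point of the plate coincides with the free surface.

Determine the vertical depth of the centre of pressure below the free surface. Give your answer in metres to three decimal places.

h_p = 0.952 m

γ = ρg = 1260 × 9.81 / 1000 = 12.3606 kN/m³.
The plate makes 36.7° with the vertical, i.e. θ = 90° − 36.7° = 53.3° to the horizontal. Measuring y along the incline from the free-surface line, vertical depth h = y·sinθ with sinθ = 0.801776.
The centroid is at the centre, 0.95 m below the top of the plate, so y_c = 0.95 m and h_c = 0.95 × 0.801776 = 0.761687 m.
A = π(0.95)² = 2.83529 m².
Resultant F = γ·h_c·A = 12.3606 × 0.761687 × 2.83529 = 26.694 kN.
I_c = πr⁴/4 = π × 0.95⁴/4 = 0.639712 m⁴.
Centre of pressure: y_p = y_c + I_c/(y_c·A) = 0.95 + 0.639712/(0.95 × 2.83529) = 0.95 + 0.2375 = 1.1875 m along the plane.
Vertically, h_p = y_p·sinθ = 1.1875 × 0.801776 = 0.952109 m.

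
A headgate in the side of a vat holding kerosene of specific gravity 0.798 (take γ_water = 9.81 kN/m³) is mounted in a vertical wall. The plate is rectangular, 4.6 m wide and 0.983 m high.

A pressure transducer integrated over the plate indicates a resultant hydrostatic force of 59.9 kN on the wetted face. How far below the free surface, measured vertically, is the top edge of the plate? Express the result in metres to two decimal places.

γ = 0.798 × 9.81 = 7.82838 kN/m³.
A = 4.6 × 0.983 = 4.5218 m².
From F = γ·h_c·A, the centroid depth is h_c = 59.9/(7.82838 × 4.5218) = 1.69217 m.
The centroid lies 0.983/2 = 0.4915 m below the top edge, so the top edge sits at h_top = 1.69217 − 0.4915 = 1.20067 m below the surface.

d_top ≈ 1.20 m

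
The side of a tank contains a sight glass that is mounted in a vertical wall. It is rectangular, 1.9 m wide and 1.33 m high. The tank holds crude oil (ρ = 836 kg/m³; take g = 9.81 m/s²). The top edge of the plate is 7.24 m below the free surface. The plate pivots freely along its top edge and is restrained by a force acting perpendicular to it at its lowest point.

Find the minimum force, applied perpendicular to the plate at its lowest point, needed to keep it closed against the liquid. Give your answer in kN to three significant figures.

P ≈ 84.2 kN

γ = ρg = 836 × 9.81 / 1000 = 8.20116 kN/m³.
The centroid lies 1.33/2 = 0.665 m below the top edge, so the centroid depth is h_c = 7.24 + 0.665 = 7.905 m.
A = 1.9 × 1.33 = 2.527 m².
Resultant F = γ·h_c·A = 8.20116 × 7.905 × 2.527 = 163.826 kN.
I_c = b·h³/12 = 1.9 × 1.33³/12 = 0.372501 m⁴.
Centre of pressure: y_p = y_c + I_c/(y_c·A) = 7.905 + 0.372501/(7.905 × 2.527) = 7.905 + 0.0186475 = 7.92365 m along the plane.
The resultant acts 0.665 + 0.0186475 = 0.683648 m (along the plate) below the hinge at the top edge, so the moment about the hinge is M = F × 0.683648 = 163.826 × 0.683648 = 111.999 kN·m.
A normal force at the bottom, 1.33 m from the hinge, must supply this moment: P = 111.999/1.33 = 84.2098 kN.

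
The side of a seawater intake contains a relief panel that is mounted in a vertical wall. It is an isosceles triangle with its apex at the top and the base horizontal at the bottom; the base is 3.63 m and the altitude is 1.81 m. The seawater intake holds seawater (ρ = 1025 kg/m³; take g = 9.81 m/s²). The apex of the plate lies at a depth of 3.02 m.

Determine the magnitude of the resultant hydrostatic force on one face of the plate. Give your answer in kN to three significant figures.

F ≈ 140 kN

γ = ρg = 1025 × 9.81 / 1000 = 10.05525 kN/m³.
With the apex up, the centroid sits 2h/3 = 2 × 1.81/3 = 1.20667 m below the apex, so the centroid depth is h_c = 3.02 + 1.20667 = 4.22667 m.
A = ½ × 3.63 × 1.81 = 3.28515 m².
Resultant F = γ·h_c·A = 10.05525 × 4.22667 × 3.28515 = 139.62 kN.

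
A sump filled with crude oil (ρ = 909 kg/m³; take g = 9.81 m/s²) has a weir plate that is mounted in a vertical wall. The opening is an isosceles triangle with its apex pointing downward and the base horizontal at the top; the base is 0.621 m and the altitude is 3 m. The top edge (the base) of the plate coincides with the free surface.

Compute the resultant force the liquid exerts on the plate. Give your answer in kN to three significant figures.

γ = ρg = 909 × 9.81 / 1000 = 8.91729 kN/m³.
With the apex down, the centroid sits h/3 = 3/3 = 1 m below the base (the top edge), so the centroid depth is h_c = 1 m.
A = ½ × 0.621 × 3 = 0.9315 m².
Resultant F = γ·h_c·A = 8.91729 × 1 × 0.9315 = 8.30646 kN.

F ≈ 8.31 kN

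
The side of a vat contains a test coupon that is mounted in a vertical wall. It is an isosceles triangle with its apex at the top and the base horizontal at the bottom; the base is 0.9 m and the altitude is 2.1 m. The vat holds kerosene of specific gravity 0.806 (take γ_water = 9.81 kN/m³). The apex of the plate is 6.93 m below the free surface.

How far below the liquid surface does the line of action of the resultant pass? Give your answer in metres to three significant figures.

h_p = 8.36 m

γ = 0.806 × 9.81 = 7.90686 kN/m³.
With the apex up, the centroid sits 2h/3 = 2 × 2.1/3 = 1.4 m below the apex, so the centroid depth is h_c = 6.93 + 1.4 = 8.33 m.
A = ½ × 0.9 × 2.1 = 0.945 m².
Resultant F = γ·h_c·A = 7.90686 × 8.33 × 0.945 = 62.2416 kN.
I_c = b·h³/36 = 0.9 × 2.1³/36 = 0.231525 m⁴.
Centre of pressure: y_p = y_c + I_c/(y_c·A) = 8.33 + 0.231525/(8.33 × 0.945) = 8.33 + 0.0294118 = 8.35941 m along the plane.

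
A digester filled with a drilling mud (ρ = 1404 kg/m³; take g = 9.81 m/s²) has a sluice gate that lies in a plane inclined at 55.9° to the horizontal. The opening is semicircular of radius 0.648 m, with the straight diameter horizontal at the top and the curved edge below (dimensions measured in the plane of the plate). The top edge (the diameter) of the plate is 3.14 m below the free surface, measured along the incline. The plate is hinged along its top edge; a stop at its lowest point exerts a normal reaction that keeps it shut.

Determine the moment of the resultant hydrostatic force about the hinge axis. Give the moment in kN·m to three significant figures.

γ = ρg = 1404 × 9.81 / 1000 = 13.77324 kN/m³.
Let θ = 55.9° be the plate's angle to the horizontal; measure y along the incline from where the plane meets the free surface. Vertical depth h = y·sinθ with sinθ = 0.828060.
The centroid of a semicircle lies 4r/(3π) = 0.27502 m from the diameter, here below the top edge, so y_c = 3.14 + 0.27502 = 3.41502 m and h_c = 3.41502 × 0.828060 = 2.82784 m.
A = πr²/2 = π × 0.648²/2 = 0.659584 m².
Resultant F = γ·h_c·A = 13.77324 × 2.82784 × 0.659584 = 25.6898 kN.
I_c = (π/8 − 8/(9π))·r⁴ = 0.109757 × 0.648⁴ = 0.0193523 m⁴.
Centre of pressure: y_p = y_c + I_c/(y_c·A) = 3.41502 + 0.0193523/(3.41502 × 0.659584) = 3.41502 + 0.0085915 = 3.42361 m along the plane.
The resultant acts 0.27502 + 0.0085915 = 0.283611 m (along the plate) below the hinge at the top edge, so the moment about the hinge is M = F × 0.283611 = 25.6898 × 0.283611 = 7.28591 kN·m.

M ≈ 7.29 kN·m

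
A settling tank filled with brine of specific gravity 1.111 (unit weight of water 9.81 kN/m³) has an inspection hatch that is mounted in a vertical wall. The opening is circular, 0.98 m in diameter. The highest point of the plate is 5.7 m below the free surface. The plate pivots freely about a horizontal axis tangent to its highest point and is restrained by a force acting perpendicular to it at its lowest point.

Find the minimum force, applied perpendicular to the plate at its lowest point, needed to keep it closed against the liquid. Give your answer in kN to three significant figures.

γ = 1.111 × 9.81 = 10.89891 kN/m³.
The centroid is at the centre, 0.49 m below the top of the plate, so the centroid depth is h_c = 5.7 + 0.49 = 6.19 m.
A = π(0.49)² = 0.754296 m².
Resultant F = γ·h_c·A = 10.89891 × 6.19 × 0.754296 = 50.888 kN.
I_c = πr⁴/4 = π × 0.49⁴/4 = 0.0452766 m⁴.
Centre of pressure: y_p = y_c + I_c/(y_c·A) = 6.19 + 0.0452766/(6.19 × 0.754296) = 6.19 + 0.00969709 = 6.1997 m along the plane.
The resultant acts 0.49 + 0.00969709 = 0.499697 m (along the plate) below the hinge at the top edge, so the moment about the hinge is M = F × 0.499697 = 50.888 × 0.499697 = 25.4286 kN·m.
A normal force at the bottom, 0.98 m from the hinge, must supply this moment: P = 25.4286/0.98 = 25.9476 kN.

P ≈ 25.9 kN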